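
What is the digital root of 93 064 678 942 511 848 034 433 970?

1

9+3+0+6+4+6+7+8+9+4+2+5+1+1+8+4+8+0+3+4+4+3+3+9+7+0 = 118
1+1+8 = 10
1+0 = 1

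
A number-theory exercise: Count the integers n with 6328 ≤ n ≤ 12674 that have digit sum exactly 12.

234

The integers in [6328, 12674] that have digit sum exactly 12: 6330, 6402, 6411, 6420, 6501, 6510, …, 12621, 12630.
234 qualify.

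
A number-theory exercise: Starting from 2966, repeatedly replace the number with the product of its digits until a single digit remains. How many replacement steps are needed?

4

2966 → 648 → 192 → 18 → 8 (4 steps)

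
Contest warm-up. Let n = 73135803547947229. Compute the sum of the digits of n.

7+3+1+3+5+8+0+3+5+4+7+9+4+7+2+2+9 = 79

79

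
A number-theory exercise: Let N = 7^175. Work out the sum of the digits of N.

7^175 = 7801120791220815810240464127911180777777188182006932636111839698571603885844026671779915606471699893312656644407347632248554716494939953912586437943
Sum of its 148 digits: 682.

682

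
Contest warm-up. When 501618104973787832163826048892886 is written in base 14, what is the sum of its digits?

168

501618104973787832163826048892886 in base 14 is 40C351DC38001C5A161B31CA3B9B0.
Digit sum: 4+0+12+3+5+1+13+12+3+8+0+0+1+12+5+10+1+6+1+11+3+1+12+10+3+11+9+11+0 = 168.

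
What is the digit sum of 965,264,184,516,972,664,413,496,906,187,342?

9+6+5+2+6+4+1+8+4+5+1+6+9+7+2+6+6+4+4+1+3+4+9+6+9+0+6+1+8+7+3+4+2 = 158

158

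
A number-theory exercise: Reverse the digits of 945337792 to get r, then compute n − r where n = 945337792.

Reverse of 945337792 is 297733549.
945337792 − 297733549 = 647604243

647604243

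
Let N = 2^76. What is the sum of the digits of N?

106

2^76 = 75557863725914323419136
Sum of its 23 digits: 106.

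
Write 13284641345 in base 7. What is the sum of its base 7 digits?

35

13284641345 in base 7 is 650130405533.
Digit sum: 6+5+0+1+3+0+4+0+5+5+3+3 = 35.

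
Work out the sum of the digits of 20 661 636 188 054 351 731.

2+0+6+6+1+6+3+6+1+8+8+0+5+4+3+5+1+7+3+1 = 76

76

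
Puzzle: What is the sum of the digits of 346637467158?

3+4+6+6+3+7+4+6+7+1+5+8 = 60

60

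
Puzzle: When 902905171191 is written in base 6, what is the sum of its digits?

902905171191 in base 6 is 1530442223205143.
Digit sum: 1+5+3+0+4+4+2+2+2+3+2+0+5+1+4+3 = 41.

41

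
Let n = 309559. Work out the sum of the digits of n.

31

3+0+9+5+5+9 = 31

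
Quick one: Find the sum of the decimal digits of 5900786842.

5+9+0+0+7+8+6+8+4+2 = 49

49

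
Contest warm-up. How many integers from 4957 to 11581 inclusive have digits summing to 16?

The integers in [4957, 11581] that have digits summing to 16: 5029, 5038, 5047, 5056, 5065, 5074, …, 11572, 11581.
385 qualify.

385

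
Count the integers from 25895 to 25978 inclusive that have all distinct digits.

The integers in [25895, 25978] that have all distinct digits: 25896, 25897, 25901, 25903, 25904, 25906, …, 25976, 25978.
38 qualify.

38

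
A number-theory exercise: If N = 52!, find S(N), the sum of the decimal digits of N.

279

52! = 80658175170943878571660636856403766975289505440883277824000000000000
Sum of its 68 digits: 279.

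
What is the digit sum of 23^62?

23^62 = 2673781001490041309406973405603767976853455333058605705774088082159330990894338162929
Sum of its 85 digits: 376.

376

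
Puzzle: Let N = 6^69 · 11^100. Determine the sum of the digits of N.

666

6^69 · 11^100 = 67874210703021706236733515479142352343799180673077157054669500944732019110554764161158897337442312288400417086919500455824065708238428063314976660612496490496
Sum of its 158 digits: 666.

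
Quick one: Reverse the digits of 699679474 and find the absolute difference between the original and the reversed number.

224702478

Reverse of 699679474 is 474976996.
|699679474 − 474976996| = 224702478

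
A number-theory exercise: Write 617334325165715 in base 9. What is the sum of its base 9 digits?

617334325165715 in base 9 is 2887716715774885.
Digit sum: 2+8+8+7+7+1+6+7+1+5+7+7+4+8+8+5 = 91.

91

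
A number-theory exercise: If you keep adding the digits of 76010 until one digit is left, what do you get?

5

7+6+0+1+0 = 14
1+4 = 5
(Equivalently, 76010 mod 9 = 5.)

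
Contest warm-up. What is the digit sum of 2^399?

557

2^399 = 1291124939043454294827959586001505937164852896414611756415329678270323811008420597314822676640068915717951585986373746688
Sum of its 121 digits: 557.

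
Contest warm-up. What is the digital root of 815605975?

1

8+1+5+6+0+5+9+7+5 = 46
4+6 = 10
1+0 = 1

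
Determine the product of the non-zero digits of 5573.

525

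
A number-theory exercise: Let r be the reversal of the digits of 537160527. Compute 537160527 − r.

Reverse of 537160527 is 725061735.
537160527 − 725061735 = -187901208

-187901208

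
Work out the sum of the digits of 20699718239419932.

2+0+6+9+9+7+1+8+2+3+9+4+1+9+9+3+2 = 84

84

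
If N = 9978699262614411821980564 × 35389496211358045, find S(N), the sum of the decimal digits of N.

9978699262614411821980564 × 35389496211358045 = 353141139748574044505457553274444035037380
Sum of its 42 digits: 166.

166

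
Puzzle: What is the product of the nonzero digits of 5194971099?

5×1×9×4×9×7×1×9×9 = 918540

918540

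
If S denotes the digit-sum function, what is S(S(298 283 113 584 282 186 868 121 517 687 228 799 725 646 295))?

8

First digit sum: 224.
2+2+4 = 8.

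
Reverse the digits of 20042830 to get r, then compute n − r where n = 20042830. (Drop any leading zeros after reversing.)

Reverse of 20042830 is 3824002.
20042830 − 3824002 = 16218828

16218828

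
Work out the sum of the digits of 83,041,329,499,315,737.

78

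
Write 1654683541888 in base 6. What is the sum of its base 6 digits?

1654683541888 in base 6 is 3304052350521104.
Digit sum: 3+3+0+4+0+5+2+3+5+0+5+2+1+1+0+4 = 38.

38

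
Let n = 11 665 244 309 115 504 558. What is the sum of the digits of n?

75

1+1+6+6+5+2+4+4+3+0+9+1+1+5+5+0+4+5+5+8 = 75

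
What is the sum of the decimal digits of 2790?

18

2+7+9+0 = 18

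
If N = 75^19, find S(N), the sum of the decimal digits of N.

75^19 = 422828258524532429873943328857421875
Sum of its 36 digits: 171.

171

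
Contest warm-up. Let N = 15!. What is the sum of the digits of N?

15! = 1307674368000
Sum of its 13 digits: 45.

45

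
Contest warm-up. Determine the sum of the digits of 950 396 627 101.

9+5+0+3+9+6+6+2+7+1+0+1 = 49

49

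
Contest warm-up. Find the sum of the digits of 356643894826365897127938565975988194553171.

230

3+5+6+6+4+3+8+9+4+8+2+6+3+6+5+8+9+7+1+2+7+9+3+8+5+6+5+9+7+5+9+8+8+1+9+4+5+5+3+1+7+1 = 230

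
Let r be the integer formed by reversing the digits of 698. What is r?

896

Reversing 698 gives 896.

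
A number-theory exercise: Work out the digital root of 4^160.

4

The digital root of n equals n mod 9 (or 9 when 9 | n), so we need 4^160 mod 9.
4^160 ≡ 4 (mod 9), so the digital root is 4.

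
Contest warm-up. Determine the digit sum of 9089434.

9+0+8+9+4+3+4 = 37

37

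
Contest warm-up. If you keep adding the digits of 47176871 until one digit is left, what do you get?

4+7+1+7+6+8+7+1 = 41
4+1 = 5

5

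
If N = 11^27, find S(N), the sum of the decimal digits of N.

125

11^27 = 13109994191499930367061460371
Sum of its 29 digits: 125.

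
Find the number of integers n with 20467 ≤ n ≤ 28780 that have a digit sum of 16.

487

The integers in [20467, 28780] that have a digit sum of 16: 20473, 20482, 20491, 20509, 20518, 20527, …, 28510, 28600.
487 qualify.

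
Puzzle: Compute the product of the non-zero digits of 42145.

160

4×2×1×4×5 = 160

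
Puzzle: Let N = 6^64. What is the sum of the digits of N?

252

6^64 = 63340286662973277706162286946811886609896461828096
Sum of its 50 digits: 252.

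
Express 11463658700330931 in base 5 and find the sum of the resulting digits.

11463658700330931 in base 5 is 44010031041004241042211.
Digit sum: 4+4+0+1+0+0+3+1+0+4+1+0+0+4+2+4+1+0+4+2+2+1+1 = 39.

39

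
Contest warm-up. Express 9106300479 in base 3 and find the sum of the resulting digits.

9106300479 in base 3 is 212111122002222212010.
Digit sum: 2+1+2+1+1+1+1+2+2+0+0+2+2+2+2+2+1+2+0+1+0 = 27.

27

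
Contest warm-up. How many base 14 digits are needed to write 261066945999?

261066945999 in base 14 is C8C854B43D, which has 10 digits.

10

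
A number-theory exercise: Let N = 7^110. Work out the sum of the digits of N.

7^110 = 913659557440904410169819223393878249600874377054180587380526916274805561592114703343869415249
Sum of its 93 digits: 418.

418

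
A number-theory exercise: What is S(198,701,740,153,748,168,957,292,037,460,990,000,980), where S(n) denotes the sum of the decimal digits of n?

169

1+9+8+7+0+1+7+4+0+1+5+3+7+4+8+1+6+8+9+5+7+2+9+2+0+3+7+4+6+0+9+9+0+0+0+0+9+8+0 = 169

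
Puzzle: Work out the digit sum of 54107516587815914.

77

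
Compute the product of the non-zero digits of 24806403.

2×4×8×6×4×3 = 4608

4608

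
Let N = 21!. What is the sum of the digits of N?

63

21! = 51090942171709440000
Sum of its 20 digits: 63.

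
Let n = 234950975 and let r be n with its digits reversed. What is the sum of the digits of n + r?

Reversal of 234950975 is 579059432; 234950975 + 579059432 = 814010407.
Digit sum of 814010407: 8+1+4+0+1+0+4+0+7 = 25.

25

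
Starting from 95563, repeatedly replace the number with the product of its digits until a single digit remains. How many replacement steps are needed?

2

95563 → 4050 → 0 (2 steps)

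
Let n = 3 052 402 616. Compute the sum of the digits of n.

29

3+0+5+2+4+0+2+6+1+6 = 29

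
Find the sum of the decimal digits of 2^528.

2^528 = 878694100496718043517683302282418331810487718418343092402491322775749527474899974671687634004666183037093927858109549828751614463963730408009475621262727315456
Sum of its 159 digits: 721.

721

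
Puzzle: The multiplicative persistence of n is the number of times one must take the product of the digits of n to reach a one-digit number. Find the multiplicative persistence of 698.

698 → 432 → 24 → 8 (3 steps)

3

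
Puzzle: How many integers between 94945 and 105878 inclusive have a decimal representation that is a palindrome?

57

The integers in [94945, 105878] that have a decimal representation that is a palindrome: 94949, 95059, 95159, 95259, 95359, 95459, …, 104401, 105501.
57 qualify.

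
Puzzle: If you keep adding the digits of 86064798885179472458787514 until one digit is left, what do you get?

4

8+6+0+6+4+7+9+8+8+8+5+1+7+9+4+7+2+4+5+8+7+8+7+5+1+4 = 148
1+4+8 = 13
1+3 = 4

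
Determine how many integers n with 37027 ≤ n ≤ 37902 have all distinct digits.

The integers in [37027, 37902] that have all distinct digits: 37028, 37029, 37041, 37042, 37045, 37046, …, 37901, 37902.
286 qualify.

286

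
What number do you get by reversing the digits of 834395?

593438

Reversing 834395 gives 593438.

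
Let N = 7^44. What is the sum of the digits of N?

7^44 = 15286700631942576193765185769276826401
Sum of its 38 digits: 175.

175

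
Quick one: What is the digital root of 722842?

7

7+2+2+8+4+2 = 25
2+5 = 7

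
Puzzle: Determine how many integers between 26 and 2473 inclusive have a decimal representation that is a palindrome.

The integers in [26, 2473] that have a decimal representation that is a palindrome: 33, 44, 55, 66, 77, 88, …, 2332, 2442.
112 qualify.

112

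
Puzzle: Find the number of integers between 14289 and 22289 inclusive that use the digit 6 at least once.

2897

The integers in [14289, 22289] that use the digit 6 at least once: 14296, 14306, 14316, 14326, 14336, 14346, …, 22276, 22286.
2897 qualify.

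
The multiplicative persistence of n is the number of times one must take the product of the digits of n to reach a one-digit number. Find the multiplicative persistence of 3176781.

3176781 → 7056 → 0 (2 steps)

2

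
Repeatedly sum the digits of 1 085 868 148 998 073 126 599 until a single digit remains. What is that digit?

9

1+0+8+5+8+6+8+1+4+8+9+9+8+0+7+3+1+2+6+5+9+9 = 117
1+1+7 = 9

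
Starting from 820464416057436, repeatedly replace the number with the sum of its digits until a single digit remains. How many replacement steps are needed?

820464416057436 → 60 → 6 (2 steps)

2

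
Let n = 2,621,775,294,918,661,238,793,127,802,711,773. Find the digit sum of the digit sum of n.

10

First digit sum: 154.
1+5+4 = 10.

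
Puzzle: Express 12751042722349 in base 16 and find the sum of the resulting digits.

94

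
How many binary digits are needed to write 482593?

482593 in base 2 is 1110101110100100001, which has 19 digits.

19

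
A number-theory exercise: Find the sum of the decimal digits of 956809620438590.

9+5+6+8+0+9+6+2+0+4+3+8+5+9+0 = 74

74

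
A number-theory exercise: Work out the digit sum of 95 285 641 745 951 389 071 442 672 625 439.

9+5+2+8+5+6+4+1+7+4+5+9+5+1+3+8+9+0+7+1+4+4+2+6+7+2+6+2+5+4+3+9 = 153

153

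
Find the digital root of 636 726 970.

6+3+6+7+2+6+9+7+0 = 46
4+6 = 10
1+0 = 1

1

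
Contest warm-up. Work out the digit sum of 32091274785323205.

63

3+2+0+9+1+2+7+4+7+8+5+3+2+3+2+0+5 = 63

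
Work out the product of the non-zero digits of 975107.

9×7×5×1×7 = 2205

2205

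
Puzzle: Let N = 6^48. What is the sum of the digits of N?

153

6^48 = 22452257707354557240087211123792674816
Sum of its 38 digits: 153.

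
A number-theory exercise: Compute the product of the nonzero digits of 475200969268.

13063680

4×7×5×2×9×6×9×2×6×8 = 13063680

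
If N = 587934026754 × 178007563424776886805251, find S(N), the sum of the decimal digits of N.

587934026754 × 178007563424776886805251 = 104656703556997126033439271021685254
Sum of its 36 digits: 147.

147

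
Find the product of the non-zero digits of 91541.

180

9×1×5×4×1 = 180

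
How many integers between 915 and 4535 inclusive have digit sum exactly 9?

The integers in [915, 4535] that have digit sum exactly 9: 1008, 1017, 1026, 1035, 1044, 1053, …, 4410, 4500.
130 qualify.

130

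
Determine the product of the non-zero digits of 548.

5×4×8 = 160

160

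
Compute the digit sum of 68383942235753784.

87

6+8+3+8+3+9+4+2+2+3+5+7+5+3+7+8+4 = 87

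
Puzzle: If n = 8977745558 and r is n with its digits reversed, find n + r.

Reverse of 8977745558 is 8555477798.
8977745558 + 8555477798 = 17533223356

17533223356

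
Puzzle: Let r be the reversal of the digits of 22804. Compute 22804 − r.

-18018

Reverse of 22804 is 40822.
22804 − 40822 = -18018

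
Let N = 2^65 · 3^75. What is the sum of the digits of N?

225

2^65 · 3^75 = 22441083522971454451627061291533770554566657046923444224
Sum of its 56 digits: 225.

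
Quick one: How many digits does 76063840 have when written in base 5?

12

76063840 in base 5 is 123433020330, which has 12 digits.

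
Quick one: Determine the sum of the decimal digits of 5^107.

344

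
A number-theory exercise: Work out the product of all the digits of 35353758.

189000

3×5×3×5×3×7×5×8 = 189000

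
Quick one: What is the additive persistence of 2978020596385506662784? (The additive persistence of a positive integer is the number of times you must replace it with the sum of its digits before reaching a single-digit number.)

2

2978020596385506662784 → 108 → 9 (2 steps)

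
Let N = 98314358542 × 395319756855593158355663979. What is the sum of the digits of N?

186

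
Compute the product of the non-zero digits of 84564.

3840

8×4×5×6×4 = 3840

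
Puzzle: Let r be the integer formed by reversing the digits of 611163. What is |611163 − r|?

Reverse of 611163 is 361116.
|611163 − 361116| = 250047

250047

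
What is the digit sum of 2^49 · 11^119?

2^49 · 11^119 = 4744596906611876559506625591612035823899393077580722888841753701501964678889385851356537914474073933952613539233063990309828201513633185792
Sum of its 139 digits: 658.

658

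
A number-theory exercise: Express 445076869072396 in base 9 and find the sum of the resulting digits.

60

445076869072396 in base 9 is 2140787167021554.
Digit sum: 2+1+4+0+7+8+7+1+6+7+0+2+1+5+5+4 = 60.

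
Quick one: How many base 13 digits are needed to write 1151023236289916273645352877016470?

30

1151023236289916273645352877016470 in base 13 is 59326521CAB434C112839B95094771, which has 30 digits.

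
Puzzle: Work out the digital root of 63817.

7

6+3+8+1+7 = 25
2+5 = 7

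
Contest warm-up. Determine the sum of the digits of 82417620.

30

8+2+4+1+7+6+2+0 = 30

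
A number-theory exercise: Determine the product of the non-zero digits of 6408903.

6×4×8×9×3 = 5184

5184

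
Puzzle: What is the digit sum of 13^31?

13^31 = 34059943367449284484947168626829637
Sum of its 35 digits: 184.

184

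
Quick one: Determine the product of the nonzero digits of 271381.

336

2×7×1×3×8×1 = 336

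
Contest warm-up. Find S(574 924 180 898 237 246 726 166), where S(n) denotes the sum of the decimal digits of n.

117

5+7+4+9+2+4+1+8+0+8+9+8+2+3+7+2+4+6+7+2+6+1+6+6 = 117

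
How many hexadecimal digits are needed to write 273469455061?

273469455061 in base 16 is 3FAC0CBAD5, which has 10 digits.

10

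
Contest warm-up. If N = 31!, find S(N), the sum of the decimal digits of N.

135

31! = 8222838654177922817725562880000000
Sum of its 34 digits: 135.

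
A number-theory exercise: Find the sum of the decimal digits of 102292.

16

1+0+2+2+9+2 = 16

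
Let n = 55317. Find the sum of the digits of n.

21

5+5+3+1+7 = 21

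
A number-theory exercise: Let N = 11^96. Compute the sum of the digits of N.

424

11^96 = 9412343651268540526001186511911506574868063110469548823950876000379062365652829504091329792873336961
Sum of its 100 digits: 424.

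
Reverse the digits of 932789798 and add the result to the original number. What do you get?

1830777037

Reverse of 932789798 is 897987239.
932789798 + 897987239 = 1830777037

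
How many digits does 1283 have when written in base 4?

1283 in base 4 is 110003, which has 6 digits.

6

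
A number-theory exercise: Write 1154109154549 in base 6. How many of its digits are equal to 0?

1154109154549 in base 6 is 2242105044305421.
The digit 0 appears 3 times.

3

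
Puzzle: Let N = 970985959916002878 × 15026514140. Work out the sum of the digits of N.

970985959916002878 × 15026514140 = 14590534256419290458547694920
Sum of its 29 digits: 132.

132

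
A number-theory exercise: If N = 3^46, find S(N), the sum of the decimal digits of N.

108

3^46 = 8862938119652501095929
Sum of its 22 digits: 108.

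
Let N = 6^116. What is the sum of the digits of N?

387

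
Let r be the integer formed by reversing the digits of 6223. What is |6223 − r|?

Reverse of 6223 is 3226.
|6223 − 3226| = 2997

2997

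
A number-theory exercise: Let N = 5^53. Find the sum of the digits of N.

119

5^53 = 11102230246251565404236316680908203125
Sum of its 38 digits: 119.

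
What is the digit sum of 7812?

7+8+1+2 = 18

18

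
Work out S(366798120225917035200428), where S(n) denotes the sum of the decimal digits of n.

92

3+6+6+7+9+8+1+2+0+2+2+5+9+1+7+0+3+5+2+0+0+4+2+8 = 92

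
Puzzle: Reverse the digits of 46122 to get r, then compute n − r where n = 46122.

23958

Reverse of 46122 is 22164.
46122 − 22164 = 23958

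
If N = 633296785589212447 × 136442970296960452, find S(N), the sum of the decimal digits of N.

633296785589212447 × 136442970296960452 = 86408894505309445928367204585146044
Sum of its 35 digits: 160.

160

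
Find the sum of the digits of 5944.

5+9+4+4 = 22

22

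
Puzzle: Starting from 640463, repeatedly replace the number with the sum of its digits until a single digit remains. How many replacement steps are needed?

640463 → 23 → 5 (2 steps)

2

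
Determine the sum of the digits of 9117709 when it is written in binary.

9117709 in base 2 is 100010110010000000001101.
Digit sum: 1+0+0+0+1+0+1+1+0+0+1+0+0+0+0+0+0+0+0+0+1+1+0+1 = 8.

8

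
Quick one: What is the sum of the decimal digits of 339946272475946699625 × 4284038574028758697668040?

339946272475946699625 × 4284038574028758697668040 = 1456342944384246560435004233537496821842485000
Sum of its 46 digits: 180.

180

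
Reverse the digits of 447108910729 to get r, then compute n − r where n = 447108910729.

-479910891015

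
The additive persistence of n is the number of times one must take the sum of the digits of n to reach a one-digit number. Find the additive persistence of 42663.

2

42663 → 21 → 3 (2 steps)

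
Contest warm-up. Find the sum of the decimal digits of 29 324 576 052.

45

2+9+3+2+4+5+7+6+0+5+2 = 45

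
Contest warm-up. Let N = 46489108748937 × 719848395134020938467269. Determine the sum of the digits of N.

141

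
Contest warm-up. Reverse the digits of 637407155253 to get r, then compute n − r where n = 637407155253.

284855450517

Reverse of 637407155253 is 352551704736.
637407155253 − 352551704736 = 284855450517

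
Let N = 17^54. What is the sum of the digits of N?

325

17^54 = 2781261054089634417978685260068829533776361098661640987380359813729
Sum of its 67 digits: 325.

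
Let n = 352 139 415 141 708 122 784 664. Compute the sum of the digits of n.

3+5+2+1+3+9+4+1+5+1+4+1+7+0+8+1+2+2+7+8+4+6+6+4 = 94

94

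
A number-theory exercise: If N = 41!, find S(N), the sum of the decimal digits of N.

41! = 33452526613163807108170062053440751665152000000000
Sum of its 50 digits: 144.

144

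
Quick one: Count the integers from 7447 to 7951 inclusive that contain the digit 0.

The integers in [7447, 7951] that contain the digit 0: 7450, 7460, 7470, 7480, 7490, 7500, …, 7940, 7950.
96 qualify.

96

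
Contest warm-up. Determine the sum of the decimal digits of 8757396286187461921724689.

136

8+7+5+7+3+9+6+2+8+6+1+8+7+4+6+1+9+2+1+7+2+4+6+8+9 = 136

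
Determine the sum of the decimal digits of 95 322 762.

9+5+3+2+2+7+6+2 = 36

36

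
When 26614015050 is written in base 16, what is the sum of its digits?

45

26614015050 in base 16 is 63251A44A.
Digit sum: 6+3+2+5+1+10+4+4+10 = 45.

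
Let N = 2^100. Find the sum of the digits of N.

2^100 = 1267650600228229401496703205376
Sum of its 31 digits: 115.

115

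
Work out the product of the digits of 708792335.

0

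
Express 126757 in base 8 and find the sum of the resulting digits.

29

126757 in base 8 is 367445.
Digit sum: 3+6+7+4+4+5 = 29.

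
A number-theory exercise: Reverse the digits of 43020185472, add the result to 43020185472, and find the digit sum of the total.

54

Reversal of 43020185472 is 27458102034; 43020185472 + 27458102034 = 70478287506.
Digit sum of 70478287506: 7+0+4+7+8+2+8+7+5+0+6 = 54.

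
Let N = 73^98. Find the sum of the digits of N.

73^98 = 403311208562390792749403249173972298195734267633663867539800194710111469929134483114394229009837312641072485664816374076143454032313437257794986081183927898791073239496654598997922769
Sum of its 183 digits: 847.

847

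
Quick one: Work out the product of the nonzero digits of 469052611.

12960

4×6×9×5×2×6×1×1 = 12960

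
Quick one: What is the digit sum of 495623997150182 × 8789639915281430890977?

495623997150182 × 8789639915281430890977 = 4356356468322569859822087829137707814
Sum of its 37 digits: 183.

183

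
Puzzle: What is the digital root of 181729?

1+8+1+7+2+9 = 28
2+8 = 10
1+0 = 1

1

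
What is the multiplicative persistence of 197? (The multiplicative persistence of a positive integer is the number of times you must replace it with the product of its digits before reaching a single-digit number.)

3

197 → 63 → 18 → 8 (3 steps)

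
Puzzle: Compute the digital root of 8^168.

The digital root of n equals n mod 9 (or 9 when 9 | n), so we need 8^168 mod 9.
8^168 ≡ 1 (mod 9), so the digital root is 1.

1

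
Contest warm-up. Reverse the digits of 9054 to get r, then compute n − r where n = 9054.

4545

Reverse of 9054 is 4509.
9054 − 4509 = 4545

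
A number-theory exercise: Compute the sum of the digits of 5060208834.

36

5+0+6+0+2+0+8+8+3+4 = 36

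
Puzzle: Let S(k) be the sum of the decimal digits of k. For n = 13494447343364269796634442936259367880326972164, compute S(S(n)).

11

First digit sum: 227.
2+2+7 = 11.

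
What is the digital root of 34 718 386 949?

8

3+4+7+1+8+3+8+6+9+4+9 = 62
6+2 = 8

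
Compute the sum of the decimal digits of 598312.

5+9+8+3+1+2 = 28

28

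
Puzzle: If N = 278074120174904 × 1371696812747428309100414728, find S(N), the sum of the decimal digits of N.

185

278074120174904 × 1371696812747428309100414728 = 381433384351461168652962018098538297586112
Sum of its 42 digits: 185.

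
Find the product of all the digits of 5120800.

0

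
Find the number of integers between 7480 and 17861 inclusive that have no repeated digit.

3545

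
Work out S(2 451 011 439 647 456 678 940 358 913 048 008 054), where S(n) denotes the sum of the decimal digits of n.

2+4+5+1+0+1+1+4+3+9+6+4+7+4+5+6+6+7+8+9+4+0+3+5+8+9+1+3+0+4+8+0+0+8+0+5+4 = 154

154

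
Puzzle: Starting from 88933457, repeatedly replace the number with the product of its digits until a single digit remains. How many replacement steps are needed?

2

88933457 → 725760 → 0 (2 steps)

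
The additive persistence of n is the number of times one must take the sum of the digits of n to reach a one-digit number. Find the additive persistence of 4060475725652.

4060475725652 → 53 → 8 (2 steps)

2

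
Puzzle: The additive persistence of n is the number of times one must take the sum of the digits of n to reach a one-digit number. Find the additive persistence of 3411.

1

3411 → 9 (1 step)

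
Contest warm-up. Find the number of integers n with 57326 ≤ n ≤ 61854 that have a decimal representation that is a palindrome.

46

The integers in [57326, 61854] that have a decimal representation that is a palindrome: 57375, 57475, 57575, 57675, 57775, 57875, …, 61716, 61816.
46 qualify.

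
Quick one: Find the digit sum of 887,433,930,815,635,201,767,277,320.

8+8+7+4+3+3+9+3+0+8+1+5+6+3+5+2+0+1+7+6+7+2+7+7+3+2+0 = 117

117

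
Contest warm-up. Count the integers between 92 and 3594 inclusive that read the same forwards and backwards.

The integers in [92, 3594] that read the same forwards and backwards: 99, 101, 111, 121, 131, 141, …, 3443, 3553.
117 qualify.

117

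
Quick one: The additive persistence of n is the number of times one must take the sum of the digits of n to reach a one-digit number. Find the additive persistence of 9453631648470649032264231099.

9453631648470649032264231099 → 120 → 3 (2 steps)

2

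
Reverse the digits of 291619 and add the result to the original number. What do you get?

Reverse of 291619 is 916192.
291619 + 916192 = 1207811

1207811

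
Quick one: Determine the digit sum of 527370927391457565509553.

114

5+2+7+3+7+0+9+2+7+3+9+1+4+5+7+5+6+5+5+0+9+5+5+3 = 114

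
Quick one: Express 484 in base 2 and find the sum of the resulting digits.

484 in base 2 is 111100100.
Digit sum: 1+1+1+1+0+0+1+0+0 = 5.

5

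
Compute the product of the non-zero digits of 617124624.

16128

6×1×7×1×2×4×6×2×4 = 16128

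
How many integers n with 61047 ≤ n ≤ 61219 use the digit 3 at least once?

26

The integers in [61047, 61219] that use the digit 3 at least once: 61053, 61063, 61073, 61083, 61093, 61103, …, 61203, 61213.
26 qualify.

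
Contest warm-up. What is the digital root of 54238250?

5+4+2+3+8+2+5+0 = 29
2+9 = 11
1+1 = 2

2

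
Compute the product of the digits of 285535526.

360000

2×8×5×5×3×5×5×2×6 = 360000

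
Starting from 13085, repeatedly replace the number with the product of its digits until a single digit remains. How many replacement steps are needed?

1

13085 → 0 (1 step)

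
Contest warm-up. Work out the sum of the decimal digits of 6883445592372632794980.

6+8+8+3+4+4+5+5+9+2+3+7+2+6+3+2+7+9+4+9+8+0 = 114

114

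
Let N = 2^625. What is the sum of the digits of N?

884

2^625 = 139234637988958594318883410818490335842688858253435056475195084164406590796163250320615014993816265862385324388842602762167013693889631286567769205313788274787963704661873320009853338386432
Sum of its 189 digits: 884.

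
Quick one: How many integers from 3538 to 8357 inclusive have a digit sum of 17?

The integers in [3538, 8357] that have a digit sum of 17: 3545, 3554, 3563, 3572, 3581, 3590, …, 8342, 8351.
349 qualify.

349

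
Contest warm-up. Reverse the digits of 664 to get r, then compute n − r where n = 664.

198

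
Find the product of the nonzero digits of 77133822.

7×7×1×3×3×8×2×2 = 14112

14112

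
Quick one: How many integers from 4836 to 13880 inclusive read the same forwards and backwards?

91

The integers in [4836, 13880] that read the same forwards and backwards: 4884, 4994, 5005, 5115, 5225, 5335, …, 13731, 13831.
91 qualify.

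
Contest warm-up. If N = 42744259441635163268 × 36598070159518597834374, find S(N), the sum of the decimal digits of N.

42744259441635163268 × 36598070159518597834374 = 1564357405961628951342036117732192712574232
Sum of its 43 digits: 171.

171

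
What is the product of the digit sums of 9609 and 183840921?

864

S(9609) = 9+6+0+9 = 24.
S(183840921) = 1+8+3+8+4+0+9+2+1 = 36.
24 · 36 = 864.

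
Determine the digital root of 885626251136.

8+8+5+6+2+6+2+5+1+1+3+6 = 53
5+3 = 8

8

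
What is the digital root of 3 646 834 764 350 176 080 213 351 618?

3

3+6+4+6+8+3+4+7+6+4+3+5+0+1+7+6+0+8+0+2+1+3+3+5+1+6+1+8 = 111
1+1+1 = 3
(Equivalently, 3 646 834 764 350 176 080 213 351 618 mod 9 = 3.)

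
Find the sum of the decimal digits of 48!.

48! = 12413915592536072670862289047373375038521486354677760000000000
Sum of its 62 digits: 234.

234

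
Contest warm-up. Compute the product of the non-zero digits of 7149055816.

7×1×4×9×5×5×8×1×6 = 302400

302400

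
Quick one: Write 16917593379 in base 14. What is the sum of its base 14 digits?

76

16917593379 in base 14 is B66B8B9D1.
Digit sum: 11+6+6+11+8+11+9+13+1 = 76.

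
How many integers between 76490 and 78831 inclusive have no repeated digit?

426

The integers in [76490, 78831] that have no repeated digit: 76490, 76491, 76492, 76493, 76495, 76498, …, 78694, 78695.
426 qualify.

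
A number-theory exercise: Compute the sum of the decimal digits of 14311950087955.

1+4+3+1+1+9+5+0+0+8+7+9+5+5 = 58

58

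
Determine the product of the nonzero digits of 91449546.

155520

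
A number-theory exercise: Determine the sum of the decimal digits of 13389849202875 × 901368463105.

123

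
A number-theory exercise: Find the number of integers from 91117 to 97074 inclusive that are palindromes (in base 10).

The integers in [91117, 97074] that are palindromes (in base 10): 91119, 91219, 91319, 91419, 91519, 91619, …, 96869, 96969.
59 qualify.

59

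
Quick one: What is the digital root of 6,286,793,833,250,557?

6+2+8+6+7+9+3+8+3+3+2+5+0+5+5+7 = 79
7+9 = 16
1+6 = 7

7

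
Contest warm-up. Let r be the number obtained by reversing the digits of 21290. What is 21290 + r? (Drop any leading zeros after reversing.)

30502

Reverse of 21290 is 9212.
21290 + 9212 = 30502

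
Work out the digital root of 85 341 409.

7

8+5+3+4+1+4+0+9 = 34
3+4 = 7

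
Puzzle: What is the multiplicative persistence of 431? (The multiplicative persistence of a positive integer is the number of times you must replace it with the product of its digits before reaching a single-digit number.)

2

431 → 12 → 2 (2 steps)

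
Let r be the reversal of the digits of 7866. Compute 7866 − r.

Reverse of 7866 is 6687.
7866 − 6687 = 1179

1179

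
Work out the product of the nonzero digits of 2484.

2×4×8×4 = 256

256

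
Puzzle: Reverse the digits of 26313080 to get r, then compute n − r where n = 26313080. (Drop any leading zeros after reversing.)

18281718

Reverse of 26313080 is 8031362.
26313080 − 8031362 = 18281718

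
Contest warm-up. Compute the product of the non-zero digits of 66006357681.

6×6×6×3×5×7×6×8×1 = 1088640

1088640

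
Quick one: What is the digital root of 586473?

5+8+6+4+7+3 = 33
3+3 = 6

6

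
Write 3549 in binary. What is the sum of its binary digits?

3549 in base 2 is 110111011101.
Digit sum: 1+1+0+1+1+1+0+1+1+1+0+1 = 9.

9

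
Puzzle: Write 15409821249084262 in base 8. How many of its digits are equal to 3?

15409821249084262 in base 8 is 665762323146515546.
The digit 3 appears 2 times.

2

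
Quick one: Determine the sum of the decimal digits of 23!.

99

23! = 25852016738884976640000
Sum of its 23 digits: 99.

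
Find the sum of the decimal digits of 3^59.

3^59 = 14130386091738734504764811067
Sum of its 29 digits: 117.

117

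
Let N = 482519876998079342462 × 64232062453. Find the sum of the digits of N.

158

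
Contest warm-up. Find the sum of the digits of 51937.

5+1+9+3+7 = 25

25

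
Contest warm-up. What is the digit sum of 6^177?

603

6^177 = 540469658311477215870617512922851303857732091277002230202683687031652115417976734189532935433464668393263364575944585648774378475053121536
Sum of its 138 digits: 603.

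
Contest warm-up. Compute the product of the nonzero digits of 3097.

189

3×9×7 = 189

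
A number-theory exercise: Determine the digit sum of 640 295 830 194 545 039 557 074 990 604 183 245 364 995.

192

6+4+0+2+9+5+8+3+0+1+9+4+5+4+5+0+3+9+5+5+7+0+7+4+9+9+0+6+0+4+1+8+3+2+4+5+3+6+4+9+9+5 = 192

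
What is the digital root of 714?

7+1+4 = 12
1+2 = 3

3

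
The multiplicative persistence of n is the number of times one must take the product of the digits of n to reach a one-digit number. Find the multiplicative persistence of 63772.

5

63772 → 1764 → 168 → 48 → 32 → 6 (5 steps)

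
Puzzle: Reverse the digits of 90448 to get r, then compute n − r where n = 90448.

6039

Reverse of 90448 is 84409.
90448 − 84409 = 6039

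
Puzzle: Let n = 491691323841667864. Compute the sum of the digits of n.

88

4+9+1+6+9+1+3+2+3+8+4+1+6+6+7+8+6+4 = 88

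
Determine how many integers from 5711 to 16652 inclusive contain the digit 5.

The integers in [5711, 16652] that contain the digit 5: 5711, 5712, 5713, 5714, 5715, 5716, …, 16651, 16652.
3931 qualify.

3931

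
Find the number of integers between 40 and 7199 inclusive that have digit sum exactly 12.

The integers in [40, 7199] that have digit sum exactly 12: 48, 57, 66, 75, 84, 93, …, 7131, 7140.
379 qualify.

379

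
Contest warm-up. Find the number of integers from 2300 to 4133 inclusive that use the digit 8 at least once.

The integers in [2300, 4133] that use the digit 8 at least once: 2308, 2318, 2328, 2338, 2348, 2358, …, 4118, 4128.
507 qualify.

507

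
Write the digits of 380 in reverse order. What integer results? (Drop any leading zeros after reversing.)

Reversing 380 gives 83.

83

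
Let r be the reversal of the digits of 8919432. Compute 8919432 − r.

6570234

Reverse of 8919432 is 2349198.
8919432 − 2349198 = 6570234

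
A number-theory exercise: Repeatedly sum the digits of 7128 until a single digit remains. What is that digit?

7+1+2+8 = 18
1+8 = 9

9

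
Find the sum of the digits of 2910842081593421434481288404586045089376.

170

2+9+1+0+8+4+2+0+8+1+5+9+3+4+2+1+4+3+4+4+8+1+2+8+8+4+0+4+5+8+6+0+4+5+0+8+9+3+7+6 = 170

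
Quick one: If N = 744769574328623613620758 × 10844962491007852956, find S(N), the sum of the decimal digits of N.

198

744769574328623613620758 × 10844962491007852956 = 8076998098037808240071338619766502813260648
Sum of its 43 digits: 198.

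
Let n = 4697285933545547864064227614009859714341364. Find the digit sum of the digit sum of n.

2

First digit sum: 200.
2+0+0 = 2.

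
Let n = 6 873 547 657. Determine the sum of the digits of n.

6+8+7+3+5+4+7+6+5+7 = 58

58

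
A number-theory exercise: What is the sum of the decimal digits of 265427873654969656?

100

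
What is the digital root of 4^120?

The digital root of n equals n mod 9 (or 9 when 9 | n), so we need 4^120 mod 9.
4^120 ≡ 1 (mod 9), so the digital root is 1.

1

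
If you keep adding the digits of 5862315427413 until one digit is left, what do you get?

6

5+8+6+2+3+1+5+4+2+7+4+1+3 = 51
5+1 = 6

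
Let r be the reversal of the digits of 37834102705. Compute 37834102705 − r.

-12886041168

Reverse of 37834102705 is 50720143873.
37834102705 − 50720143873 = -12886041168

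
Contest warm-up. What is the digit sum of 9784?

28

9+7+8+4 = 28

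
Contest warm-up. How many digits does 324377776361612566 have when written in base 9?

324377776361612566 in base 9 is 2140430346302323851, which has 19 digits.

19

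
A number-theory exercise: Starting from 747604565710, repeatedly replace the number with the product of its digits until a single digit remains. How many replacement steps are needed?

1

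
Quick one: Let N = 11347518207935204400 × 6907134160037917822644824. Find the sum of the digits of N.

11347518207935204400 × 6907134160037917822644824 = 78378830645681506560689702148886427042025600
Sum of its 44 digits: 195.

195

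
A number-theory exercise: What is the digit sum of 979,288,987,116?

75

9+7+9+2+8+8+9+8+7+1+1+6 = 75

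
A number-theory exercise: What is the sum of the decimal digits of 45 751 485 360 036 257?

71

4+5+7+5+1+4+8+5+3+6+0+0+3+6+2+5+7 = 71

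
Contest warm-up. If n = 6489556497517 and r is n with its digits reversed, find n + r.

13647503057363

Reverse of 6489556497517 is 7157946559846.
6489556497517 + 7157946559846 = 13647503057363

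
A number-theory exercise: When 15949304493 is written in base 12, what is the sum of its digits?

45

15949304493 in base 12 is 31114816B9.
Digit sum: 3+1+1+1+4+8+1+6+11+9 = 45.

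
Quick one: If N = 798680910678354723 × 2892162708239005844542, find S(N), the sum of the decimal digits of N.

798680910678354723 × 2892162708239005844542 = 2309915145646305918232523720689669471866
Sum of its 40 digits: 183.

183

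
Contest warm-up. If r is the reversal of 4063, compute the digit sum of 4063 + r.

26

Reversal of 4063 is 3604; 4063 + 3604 = 7667.
Digit sum of 7667: 7+6+6+7 = 26.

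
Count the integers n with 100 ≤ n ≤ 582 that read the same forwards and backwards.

The integers in [100, 582] that read the same forwards and backwards: 101, 111, 121, 131, 141, 151, …, 565, 575.
48 qualify.

48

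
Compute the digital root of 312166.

3+1+2+1+6+6 = 19
1+9 = 10
1+0 = 1
(Equivalently, 312166 mod 9 = 1.)

1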